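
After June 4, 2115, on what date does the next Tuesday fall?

June 11, 2115

Jun 4, 2115 is a Tuesday.
From Tuesday to the next Tuesday is 7 days.
Jun 4, 2115 + 7 = Jun 11, 2115.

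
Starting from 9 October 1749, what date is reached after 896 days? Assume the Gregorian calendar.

March 23, 1752

+365 (one year) → Oct 9, 1750 (531 left).
+365 (one year) → Oct 9, 1751 (166 left).
Oct has 31 days: +23 → Nov 1, 1751 (143 left).
Nov has 30 days: +30 → Dec 1, 1751 (113 left).
Dec has 31 days: +31 → Jan 1, 1752 (82 left).
Jan has 31 days: +31 → Feb 1, 1752 (51 left).
Feb has 29 days: +29 → Mar 1, 1752 (22 left).
+22 → Mar 23, 1752.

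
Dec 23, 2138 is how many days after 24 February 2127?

4320

Feb 24, 2127 → Feb 24, 2128: 365 days.
Feb 24, 2128 → Feb 24, 2129: 366 days (Feb 29, 2128 is in that span).
Feb 24, 2129 → Feb 24, 2130: 365 days.
Feb 24, 2130 → Feb 24, 2131: 365 days.
Feb 24, 2131 → Feb 24, 2132: 365 days.
Feb 24, 2132 → Feb 24, 2133: 366 days (Feb 29, 2132 is in that span).
Feb 24, 2133 → Feb 24, 2134: 365 days.
Feb 24, 2134 → Feb 24, 2135: 365 days.
Feb 24, 2135 → Feb 24, 2136: 365 days.
Feb 24, 2136 → Feb 24, 2137: 366 days (Feb 29, 2136 is in that span).
Feb 24, 2137 → Feb 24, 2138: 365 days.
Feb 24, 2138 → Mar 24, 2138: 28 days (February has 28).
Mar 24, 2138 → Apr 24, 2138: 31 days (March has 31).
Apr 24, 2138 → May 24, 2138: 30 days (April has 30).
May 24, 2138 → Jun 24, 2138: 31 days (May has 31).
Jun 24, 2138 → Jul 24, 2138: 30 days (June has 30).
Jul 24, 2138 → Aug 24, 2138: 31 days (July has 31).
Aug 24, 2138 → Sep 24, 2138: 31 days (August has 31).
Sep 24, 2138 → Oct 24, 2138: 30 days (September has 30).
Oct 24, 2138 → Nov 24, 2138: 31 days (October has 31).
Nov 24, 2138 → Dec 23, 2138: 29 days.
Total: 4320 days.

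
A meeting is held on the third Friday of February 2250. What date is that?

February 1, 2250 is a Friday.
The first Friday is therefore February 1 (same day).
The third Friday is 1 + 2×7 = February 15.

February 15, 2250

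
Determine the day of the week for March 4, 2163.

Friday

Doomsday rule: the anchor day for the 2100s is Sunday. For year 63: 63÷12 = 5 r 3, and 3÷4 = 0, so 5+3+0 = 8.
Sunday + 8 ≡ Monday — that's 2163's doomsday.
In March the doomsday date is Mar 14.
Mar 4 is 10 days before Mar 14; 10 mod 7 = 3, so Monday − 3 = Friday.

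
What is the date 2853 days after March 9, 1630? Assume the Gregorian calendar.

+365 (one year) → Mar 9, 1631 (2488 left).
+366 (one year; includes Feb 29, 1632) → Mar 9, 1632 (2122 left).
+365 (one year) → Mar 9, 1633 (1757 left).
+365 (one year) → Mar 9, 1634 (1392 left).
+365 (one year) → Mar 9, 1635 (1027 left).
+366 (one year; includes Feb 29, 1636) → Mar 9, 1636 (661 left).
+365 (one year) → Mar 9, 1637 (296 left).
Mar has 31 days: +23 → Apr 1, 1637 (273 left).
Apr has 30 days: +30 → May 1, 1637 (243 left).
May has 31 days: +31 → Jun 1, 1637 (212 left).
Jun has 30 days: +30 → Jul 1, 1637 (182 left).
Jul has 31 days: +31 → Aug 1, 1637 (151 left).
Aug has 31 days: +31 → Sep 1, 1637 (120 left).
Sep has 30 days: +30 → Oct 1, 1637 (90 left).
Oct has 31 days: +31 → Nov 1, 1637 (59 left).
Nov has 30 days: +30 → Dec 1, 1637 (29 left).
+29 → Dec 30, 1637.

December 30, 1637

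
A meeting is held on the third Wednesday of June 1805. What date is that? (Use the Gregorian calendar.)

June 1, 1805 is a Saturday.
The first Wednesday is therefore June 5 (4 days later).
The third Wednesday is 5 + 2×7 = June 19.

June 19, 1805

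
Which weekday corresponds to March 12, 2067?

January 1, 2067 is a Saturday.
Jan 1, 2067 → Feb 1, 2067: 31 days (January has 31).
Feb 1, 2067 → Mar 1, 2067: 28 days (February has 28).
Mar 1, 2067 → Mar 12, 2067: 11 days.
Total: 70 days.
70 mod 7 = 0, so Saturday + 0 = Saturday.

Saturday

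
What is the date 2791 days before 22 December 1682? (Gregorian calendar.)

May 2, 1675

−365 (one year) → Dec 22, 1681 (2426 left).
−365 (one year) → Dec 22, 1680 (2061 left).
−366 (one year; includes Feb 29, 1680) → Dec 22, 1679 (1695 left).
−365 (one year) → Dec 22, 1678 (1330 left).
−365 (one year) → Dec 22, 1677 (965 left).
−365 (one year) → Dec 22, 1676 (600 left).
−366 (one year; includes Feb 29, 1676) → Dec 22, 1675 (234 left).
−22 → Nov 30, 1675 (end of Nov, 30 days; 212 left).
−30 → Oct 31, 1675 (end of Oct, 31 days; 182 left).
−31 → Sep 30, 1675 (end of Sep, 30 days; 151 left).
−30 → Aug 31, 1675 (end of Aug, 31 days; 121 left).
−31 → Jul 31, 1675 (end of Jul, 31 days; 90 left).
−31 → Jun 30, 1675 (end of Jun, 30 days; 59 left).
−30 → May 31, 1675 (end of May, 31 days; 29 left).
−29 → May 2, 1675.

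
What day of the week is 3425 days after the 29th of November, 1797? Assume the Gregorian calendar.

Friday

Nov 29, 1797 is a Wednesday.
3425 mod 7 = 2, so 3425 days after a Wednesday is Wednesday + 2 = Friday.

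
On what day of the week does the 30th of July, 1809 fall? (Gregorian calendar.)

Sunday

Doomsday rule: the anchor day for the 1800s is Friday. For year 09: 9÷12 = 0 r 9, and 9÷4 = 2, so 0+9+2 = 11.
Friday + 11 ≡ Tuesday — that's 1809's doomsday.
In July the doomsday date is Jul 11.
Jul 30 is 19 days after Jul 11; 19 mod 7 = 5, so Tuesday + 5 = Sunday.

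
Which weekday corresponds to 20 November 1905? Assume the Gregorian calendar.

Monday

Doomsday rule: the anchor day for the 1900s is Wednesday. For year 05: 5÷12 = 0 r 5, and 5÷4 = 1, so 0+5+1 = 6.
Wednesday + 6 ≡ Tuesday — that's 1905's doomsday.
In November the doomsday date is Nov 7.
Nov 20 is 13 days after Nov 7; 13 mod 7 = 6, so Tuesday + 6 = Monday.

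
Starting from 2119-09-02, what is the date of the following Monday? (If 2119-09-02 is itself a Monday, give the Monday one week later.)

Sep 2, 2119 is a Saturday.
From Saturday to the next Monday is 2 days.
Sep 2, 2119 + 2 = Sep 4, 2119.

September 4, 2119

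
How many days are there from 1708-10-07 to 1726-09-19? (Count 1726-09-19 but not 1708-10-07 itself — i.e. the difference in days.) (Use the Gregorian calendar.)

Oct 7, 1708 → Oct 7, 1709: 365 days.
Oct 7, 1709 → Oct 7, 1710: 365 days.
Oct 7, 1710 → Oct 7, 1711: 365 days.
Oct 7, 1711 → Oct 7, 1712: 366 days (Feb 29, 1712 is in that span).
Oct 7, 1712 → Oct 7, 1713: 365 days.
Oct 7, 1713 → Oct 7, 1714: 365 days.
Oct 7, 1714 → Oct 7, 1715: 365 days.
Oct 7, 1715 → Oct 7, 1716: 366 days (Feb 29, 1716 is in that span).
Oct 7, 1716 → Oct 7, 1717: 365 days.
Oct 7, 1717 → Oct 7, 1718: 365 days.
Oct 7, 1718 → Oct 7, 1719: 365 days.
Oct 7, 1719 → Oct 7, 1720: 366 days (Feb 29, 1720 is in that span).
Oct 7, 1720 → Oct 7, 1721: 365 days.
Oct 7, 1721 → Oct 7, 1722: 365 days.
Oct 7, 1722 → Oct 7, 1723: 365 days.
Oct 7, 1723 → Oct 7, 1724: 366 days (Feb 29, 1724 is in that span).
Oct 7, 1724 → Oct 7, 1725: 365 days.
Oct 7, 1725 → Nov 7, 1725: 31 days (October has 31).
Nov 7, 1725 → Dec 7, 1725: 30 days (November has 30).
Dec 7, 1725 → Jan 7, 1726: 31 days (December has 31).
Jan 7, 1726 → Feb 7, 1726: 31 days (January has 31).
Feb 7, 1726 → Mar 7, 1726: 28 days (February has 28).
Mar 7, 1726 → Apr 7, 1726: 31 days (March has 31).
Apr 7, 1726 → May 7, 1726: 30 days (April has 30).
May 7, 1726 → Jun 7, 1726: 31 days (May has 31).
Jun 7, 1726 → Jul 7, 1726: 30 days (June has 30).
Jul 7, 1726 → Aug 7, 1726: 31 days (July has 31).
Aug 7, 1726 → Sep 7, 1726: 31 days (August has 31).
Sep 7, 1726 → Sep 19, 1726: 12 days.
Total: 6556 days.

6556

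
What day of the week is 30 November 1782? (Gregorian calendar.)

Saturday

Doomsday rule: the anchor day for the 1700s is Sunday. For year 82: 82÷12 = 6 r 10, and 10÷4 = 2, so 6+10+2 = 18.
Sunday + 18 ≡ Thursday — that's 1782's doomsday.
In November the doomsday date is Nov 7.
Nov 30 is 23 days after Nov 7; 23 mod 7 = 2, so Thursday + 2 = Saturday.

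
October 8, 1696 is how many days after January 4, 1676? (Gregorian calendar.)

Jan 4, 1676 → Jan 4, 1677: 366 days (Feb 29, 1676 is in that span).
Jan 4, 1677 → Jan 4, 1678: 365 days.
Jan 4, 1678 → Jan 4, 1679: 365 days.
Jan 4, 1679 → Jan 4, 1680: 365 days.
Jan 4, 1680 → Jan 4, 1681: 366 days (Feb 29, 1680 is in that span).
Jan 4, 1681 → Jan 4, 1682: 365 days.
Jan 4, 1682 → Jan 4, 1683: 365 days.
Jan 4, 1683 → Jan 4, 1684: 365 days.
Jan 4, 1684 → Jan 4, 1685: 366 days (Feb 29, 1684 is in that span).
Jan 4, 1685 → Jan 4, 1686: 365 days.
Jan 4, 1686 → Jan 4, 1687: 365 days.
Jan 4, 1687 → Jan 4, 1688: 365 days.
Jan 4, 1688 → Jan 4, 1689: 366 days (Feb 29, 1688 is in that span).
Jan 4, 1689 → Jan 4, 1690: 365 days.
Jan 4, 1690 → Jan 4, 1691: 365 days.
Jan 4, 1691 → Jan 4, 1692: 365 days.
Jan 4, 1692 → Jan 4, 1693: 366 days (Feb 29, 1692 is in that span).
Jan 4, 1693 → Jan 4, 1694: 365 days.
Jan 4, 1694 → Jan 4, 1695: 365 days.
Jan 4, 1695 → Jan 4, 1696: 365 days.
Jan 4, 1696 → Feb 4, 1696: 31 days (January has 31).
Feb 4, 1696 → Mar 4, 1696: 29 days (February has 29).
Mar 4, 1696 → Apr 4, 1696: 31 days (March has 31).
Apr 4, 1696 → May 4, 1696: 30 days (April has 30).
May 4, 1696 → Jun 4, 1696: 31 days (May has 31).
Jun 4, 1696 → Jul 4, 1696: 30 days (June has 30).
Jul 4, 1696 → Aug 4, 1696: 31 days (July has 31).
Aug 4, 1696 → Sep 4, 1696: 31 days (August has 31).
Sep 4, 1696 → Oct 4, 1696: 30 days (September has 30).
Oct 4, 1696 → Oct 8, 1696: 4 days.
Total: 7583 days.

7583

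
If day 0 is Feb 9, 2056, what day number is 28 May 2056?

Feb 9, 2056 → Mar 9, 2056: 29 days (February has 29).
Mar 9, 2056 → Apr 9, 2056: 31 days (March has 31).
Apr 9, 2056 → May 9, 2056: 30 days (April has 30).
May 9, 2056 → May 28, 2056: 19 days.
Total: 109 days.

109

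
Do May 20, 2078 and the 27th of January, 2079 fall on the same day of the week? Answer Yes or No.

Yes

From May 20, 2078 to Jan 27, 2079 is 252 days.
252 mod 7 = 0, so they are the same weekday.
(May 20, 2078 is a Friday; Jan 27, 2079 is a Friday.)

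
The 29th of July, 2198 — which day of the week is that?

Sunday

Doomsday rule: the anchor day for the 2100s is Sunday. For year 98: 98÷12 = 8 r 2, and 2÷4 = 0, so 8+2+0 = 10.
Sunday + 10 ≡ Wednesday — that's 2198's doomsday.
In July the doomsday date is Jul 11.
Jul 29 is 18 days after Jul 11; 18 mod 7 = 4, so Wednesday + 4 = Sunday.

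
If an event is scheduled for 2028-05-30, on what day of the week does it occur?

Tuesday

Doomsday rule: the anchor day for the 2000s is Tuesday. For year 28: 28÷12 = 2 r 4, and 4÷4 = 1, so 2+4+1 = 7.
Tuesday + 7 ≡ Tuesday — that's 2028's doomsday.
In May the doomsday date is May 9.
May 30 is 21 days after May 9; 21 mod 7 = 0, so Tuesday + 0 = Tuesday.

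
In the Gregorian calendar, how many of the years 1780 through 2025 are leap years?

Multiples of 4 in [1780,2025]: 62.
Of those, multiples of 100: 3 (not leap unless ÷400).
Multiples of 400: 1.
Leap years = 62 − 3 + 1 = 60.

60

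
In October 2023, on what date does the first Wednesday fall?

October 4, 2023

October 1, 2023 is a Sunday.
The first Wednesday is therefore October 4 (3 days later).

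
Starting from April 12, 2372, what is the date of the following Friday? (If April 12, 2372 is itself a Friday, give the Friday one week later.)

April 14, 2372

Apr 12, 2372 is a Wednesday.
From Wednesday to the next Friday is 2 days.
Apr 12, 2372 + 2 = Apr 14, 2372.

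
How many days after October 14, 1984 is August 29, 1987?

Oct 14, 1984 → Oct 14, 1985: 365 days.
Oct 14, 1985 → Oct 14, 1986: 365 days.
Oct 14, 1986 → Nov 14, 1986: 31 days (October has 31).
Nov 14, 1986 → Dec 14, 1986: 30 days (November has 30).
Dec 14, 1986 → Jan 14, 1987: 31 days (December has 31).
Jan 14, 1987 → Feb 14, 1987: 31 days (January has 31).
Feb 14, 1987 → Mar 14, 1987: 28 days (February has 28).
Mar 14, 1987 → Apr 14, 1987: 31 days (March has 31).
Apr 14, 1987 → May 14, 1987: 30 days (April has 30).
May 14, 1987 → Jun 14, 1987: 31 days (May has 31).
Jun 14, 1987 → Jul 14, 1987: 30 days (June has 30).
Jul 14, 1987 → Aug 14, 1987: 31 days (July has 31).
Aug 14, 1987 → Aug 29, 1987: 15 days.
Total: 1049 days.

1049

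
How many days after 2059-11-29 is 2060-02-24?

87

Nov 29, 2059 → Dec 29, 2059: 30 days (November has 30).
Dec 29, 2059 → Jan 29, 2060: 31 days (December has 31).
Jan 29, 2060 → Feb 24, 2060: 26 days.
Total: 87 days.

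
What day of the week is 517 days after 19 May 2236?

First find the weekday of May 19, 2236. Doomsday rule: the anchor day for the 2200s is Friday. For year 36: 36÷12 = 3 r 0, and 0÷4 = 0, so 3+0+0 = 3.
Friday + 3 ≡ Monday — that's 2236's doomsday.
In May the doomsday date is May 9.
May 19 is 10 days after May 9; 10 mod 7 = 3, so Monday + 3 = Thursday.
517 mod 7 = 6, so 517 days after a Thursday is Thursday + 6 = Wednesday.

Wednesday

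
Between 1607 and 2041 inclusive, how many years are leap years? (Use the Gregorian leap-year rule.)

106

Multiples of 4 in [1607,2041]: 109.
Of those, multiples of 100: 4 (not leap unless ÷400).
Multiples of 400: 1.
Leap years = 109 − 4 + 1 = 106.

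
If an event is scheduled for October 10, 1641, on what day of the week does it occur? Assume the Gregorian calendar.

Thursday

Doomsday rule: the anchor day for the 1600s is Tuesday. For year 41: 41÷12 = 3 r 5, and 5÷4 = 1, so 3+5+1 = 9.
Tuesday + 9 ≡ Thursday — that's 1641's doomsday.
In October the doomsday date is Oct 10.
Oct 10 is the doomsday itself: Thursday.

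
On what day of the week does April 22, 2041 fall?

Monday

Doomsday rule: the anchor day for the 2000s is Tuesday. For year 41: 41÷12 = 3 r 5, and 5÷4 = 1, so 3+5+1 = 9.
Tuesday + 9 ≡ Thursday — that's 2041's doomsday.
In April the doomsday date is Apr 4.
Apr 22 is 18 days after Apr 4; 18 mod 7 = 4, so Thursday + 4 = Monday.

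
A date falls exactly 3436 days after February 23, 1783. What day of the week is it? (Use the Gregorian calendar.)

First find the weekday of Feb 23, 1783. Doomsday rule: the anchor day for the 1700s is Sunday. For year 83: 83÷12 = 6 r 11, and 11÷4 = 2, so 6+11+2 = 19.
Sunday + 19 ≡ Friday — that's 1783's doomsday.
In February the doomsday date is Feb 28 (1783 is not a leap year).
Feb 23 is 5 days before Feb 28; 5 mod 7 = 5, so Friday − 5 = Sunday.
3436 mod 7 = 6, so 3436 days after a Sunday is Sunday + 6 = Saturday.

Saturday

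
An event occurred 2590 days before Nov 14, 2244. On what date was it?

−366 (one year; includes Feb 29, 2244) → Nov 14, 2243 (2224 left).
−365 (one year) → Nov 14, 2242 (1859 left).
−365 (one year) → Nov 14, 2241 (1494 left).
−365 (one year) → Nov 14, 2240 (1129 left).
−366 (one year; includes Feb 29, 2240) → Nov 14, 2239 (763 left).
−365 (one year) → Nov 14, 2238 (398 left).
−14 → Oct 31, 2238 (end of Oct, 31 days; 384 left).
−31 → Sep 30, 2238 (end of Sep, 30 days; 353 left).
−30 → Aug 31, 2238 (end of Aug, 31 days; 323 left).
−31 → Jul 31, 2238 (end of Jul, 31 days; 292 left).
−31 → Jun 30, 2238 (end of Jun, 30 days; 261 left).
−30 → May 31, 2238 (end of May, 31 days; 231 left).
−31 → Apr 30, 2238 (end of Apr, 30 days; 200 left).
−30 → Mar 31, 2238 (end of Mar, 31 days; 170 left).
−31 → Feb 28, 2238 (end of Feb, 28 days; 139 left).
−28 → Jan 31, 2238 (end of Jan, 31 days; 111 left).
−31 → Dec 31, 2237 (end of Dec, 31 days; 80 left).
−31 → Nov 30, 2237 (end of Nov, 30 days; 49 left).
−30 → Oct 31, 2237 (end of Oct, 31 days; 19 left).
−19 → Oct 12, 2237.

October 12, 2237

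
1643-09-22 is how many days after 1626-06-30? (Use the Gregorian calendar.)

Jun 30, 1626 → Jun 30, 1627: 365 days.
Jun 30, 1627 → Jun 30, 1628: 366 days (Feb 29, 1628 is in that span).
Jun 30, 1628 → Jun 30, 1629: 365 days.
Jun 30, 1629 → Jun 30, 1630: 365 days.
Jun 30, 1630 → Jun 30, 1631: 365 days.
Jun 30, 1631 → Jun 30, 1632: 366 days (Feb 29, 1632 is in that span).
Jun 30, 1632 → Jun 30, 1633: 365 days.
Jun 30, 1633 → Jun 30, 1634: 365 days.
Jun 30, 1634 → Jun 30, 1635: 365 days.
Jun 30, 1635 → Jun 30, 1636: 366 days (Feb 29, 1636 is in that span).
Jun 30, 1636 → Jun 30, 1637: 365 days.
Jun 30, 1637 → Jun 30, 1638: 365 days.
Jun 30, 1638 → Jun 30, 1639: 365 days.
Jun 30, 1639 → Jun 30, 1640: 366 days (Feb 29, 1640 is in that span).
Jun 30, 1640 → Jun 30, 1641: 365 days.
Jun 30, 1641 → Jun 30, 1642: 365 days.
Jun 30, 1642 → Jun 30, 1643: 365 days.
Jun 30, 1643 → Jul 30, 1643: 30 days (June has 30).
Jul 30, 1643 → Aug 30, 1643: 31 days (July has 31).
Aug 30, 1643 → Sep 22, 1643: 23 days.
Total: 6293 days.

6293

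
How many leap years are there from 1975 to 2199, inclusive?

55

Multiples of 4 in [1975,2199]: 56.
Of those, multiples of 100: 2 (not leap unless ÷400).
Multiples of 400: 1.
Leap years = 56 − 2 + 1 = 55.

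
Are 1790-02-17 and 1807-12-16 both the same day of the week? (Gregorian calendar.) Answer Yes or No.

Yes

From Feb 17, 1790 to Dec 16, 1807 is 6510 days.
6510 mod 7 = 0, so they are the same weekday.
(Feb 17, 1790 is a Wednesday; Dec 16, 1807 is a Wednesday.)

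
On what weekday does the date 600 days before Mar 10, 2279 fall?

Mar 10, 2279 is a Monday.
600 mod 7 = 5, so 600 days before a Monday is Monday − 5 = Wednesday.

Wednesday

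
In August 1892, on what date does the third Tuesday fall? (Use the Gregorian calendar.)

August 1, 1892 is a Monday.
The first Tuesday is therefore August 2 (1 days later).
The third Tuesday is 2 + 2×7 = August 16.

August 16, 1892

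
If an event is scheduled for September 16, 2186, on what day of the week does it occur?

Saturday

Doomsday rule: the anchor day for the 2100s is Sunday. For year 86: 86÷12 = 7 r 2, and 2÷4 = 0, so 7+2+0 = 9.
Sunday + 9 ≡ Tuesday — that's 2186's doomsday.
In September the doomsday date is Sep 5.
Sep 16 is 11 days after Sep 5; 11 mod 7 = 4, so Tuesday + 4 = Saturday.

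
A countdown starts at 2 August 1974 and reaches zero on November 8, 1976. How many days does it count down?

829

Aug 2, 1974 → Aug 2, 1975: 365 days.
Aug 2, 1975 → Aug 2, 1976: 366 days (Feb 29, 1976 is in that span).
Aug 2, 1976 → Sep 2, 1976: 31 days (August has 31).
Sep 2, 1976 → Oct 2, 1976: 30 days (September has 30).
Oct 2, 1976 → Nov 2, 1976: 31 days (October has 31).
Nov 2, 1976 → Nov 8, 1976: 6 days.
Total: 829 days.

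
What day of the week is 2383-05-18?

Wednesday

Doomsday rule: the anchor day for the 2300s is Wednesday. For year 83: 83÷12 = 6 r 11, and 11÷4 = 2, so 6+11+2 = 19.
Wednesday + 19 ≡ Monday — that's 2383's doomsday.
In May the doomsday date is May 9.
May 18 is 9 days after May 9; 9 mod 7 = 2, so Monday + 2 = Wednesday.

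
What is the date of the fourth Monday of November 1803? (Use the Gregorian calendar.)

November 1, 1803 is a Tuesday.
The first Monday is therefore November 7 (6 days later).
The fourth Monday is 7 + 3×7 = November 28.

November 28, 1803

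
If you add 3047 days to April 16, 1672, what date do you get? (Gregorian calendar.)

+365 (one year) → Apr 16, 1673 (2682 left).
+365 (one year) → Apr 16, 1674 (2317 left).
+365 (one year) → Apr 16, 1675 (1952 left).
+366 (one year; includes Feb 29, 1676) → Apr 16, 1676 (1586 left).
+365 (one year) → Apr 16, 1677 (1221 left).
+365 (one year) → Apr 16, 1678 (856 left).
+365 (one year) → Apr 16, 1679 (491 left).
+366 (one year; includes Feb 29, 1680) → Apr 16, 1680 (125 left).
Apr has 30 days: +15 → May 1, 1680 (110 left).
May has 31 days: +31 → Jun 1, 1680 (79 left).
Jun has 30 days: +30 → Jul 1, 1680 (49 left).
Jul has 31 days: +31 → Aug 1, 1680 (18 left).
+18 → Aug 19, 1680.

August 19, 1680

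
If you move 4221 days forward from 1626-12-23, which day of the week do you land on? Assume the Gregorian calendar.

Dec 23, 1626 is a Wednesday.
4221 mod 7 = 0, so 4221 days after a Wednesday is Wednesday + 0 = Wednesday.

Wednesday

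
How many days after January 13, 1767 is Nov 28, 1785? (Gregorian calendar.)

6894

Jan 13, 1767 → Jan 13, 1768: 365 days.
Jan 13, 1768 → Jan 13, 1769: 366 days (Feb 29, 1768 is in that span).
Jan 13, 1769 → Jan 13, 1770: 365 days.
Jan 13, 1770 → Jan 13, 1771: 365 days.
Jan 13, 1771 → Jan 13, 1772: 365 days.
Jan 13, 1772 → Jan 13, 1773: 366 days (Feb 29, 1772 is in that span).
Jan 13, 1773 → Jan 13, 1774: 365 days.
Jan 13, 1774 → Jan 13, 1775: 365 days.
Jan 13, 1775 → Jan 13, 1776: 365 days.
Jan 13, 1776 → Jan 13, 1777: 366 days (Feb 29, 1776 is in that span).
Jan 13, 1777 → Jan 13, 1778: 365 days.
Jan 13, 1778 → Jan 13, 1779: 365 days.
Jan 13, 1779 → Jan 13, 1780: 365 days.
Jan 13, 1780 → Jan 13, 1781: 366 days (Feb 29, 1780 is in that span).
Jan 13, 1781 → Jan 13, 1782: 365 days.
Jan 13, 1782 → Jan 13, 1783: 365 days.
Jan 13, 1783 → Jan 13, 1784: 365 days.
Jan 13, 1784 → Jan 13, 1785: 366 days (Feb 29, 1784 is in that span).
Jan 13, 1785 → Feb 13, 1785: 31 days (January has 31).
Feb 13, 1785 → Mar 13, 1785: 28 days (February has 28).
Mar 13, 1785 → Apr 13, 1785: 31 days (March has 31).
Apr 13, 1785 → May 13, 1785: 30 days (April has 30).
May 13, 1785 → Jun 13, 1785: 31 days (May has 31).
Jun 13, 1785 → Jul 13, 1785: 30 days (June has 30).
Jul 13, 1785 → Aug 13, 1785: 31 days (July has 31).
Aug 13, 1785 → Sep 13, 1785: 31 days (August has 31).
Sep 13, 1785 → Oct 13, 1785: 30 days (September has 30).
Oct 13, 1785 → Nov 13, 1785: 31 days (October has 31).
Nov 13, 1785 → Nov 28, 1785: 15 days.
Total: 6894 days.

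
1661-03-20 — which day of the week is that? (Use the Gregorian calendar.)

Doomsday rule: the anchor day for the 1600s is Tuesday. For year 61: 61÷12 = 5 r 1, and 1÷4 = 0, so 5+1+0 = 6.
Tuesday + 6 ≡ Monday — that's 1661's doomsday.
In March the doomsday date is Mar 14.
Mar 20 is 6 days after Mar 14; 6 mod 7 = 6, so Monday + 6 = Sunday.

Sunday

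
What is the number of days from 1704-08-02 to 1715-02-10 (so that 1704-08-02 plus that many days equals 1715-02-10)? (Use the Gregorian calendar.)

Aug 2, 1704 → Aug 2, 1705: 365 days.
Aug 2, 1705 → Aug 2, 1706: 365 days.
Aug 2, 1706 → Aug 2, 1707: 365 days.
Aug 2, 1707 → Aug 2, 1708: 366 days (Feb 29, 1708 is in that span).
Aug 2, 1708 → Aug 2, 1709: 365 days.
Aug 2, 1709 → Aug 2, 1710: 365 days.
Aug 2, 1710 → Aug 2, 1711: 365 days.
Aug 2, 1711 → Aug 2, 1712: 366 days (Feb 29, 1712 is in that span).
Aug 2, 1712 → Aug 2, 1713: 365 days.
Aug 2, 1713 → Aug 2, 1714: 365 days.
Aug 2, 1714 → Sep 2, 1714: 31 days (August has 31).
Sep 2, 1714 → Oct 2, 1714: 30 days (September has 30).
Oct 2, 1714 → Nov 2, 1714: 31 days (October has 31).
Nov 2, 1714 → Dec 2, 1714: 30 days (November has 30).
Dec 2, 1714 → Jan 2, 1715: 31 days (December has 31).
Jan 2, 1715 → Feb 2, 1715: 31 days (January has 31).
Feb 2, 1715 → Feb 10, 1715: 8 days.
Total: 3844 days.

3844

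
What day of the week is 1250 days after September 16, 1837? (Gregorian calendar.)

Wednesday

First find the weekday of Sep 16, 1837. Doomsday rule: the anchor day for the 1800s is Friday. For year 37: 37÷12 = 3 r 1, and 1÷4 = 0, so 3+1+0 = 4.
Friday + 4 ≡ Tuesday — that's 1837's doomsday.
In September the doomsday date is Sep 5.
Sep 16 is 11 days after Sep 5; 11 mod 7 = 4, so Tuesday + 4 = Saturday.
1250 mod 7 = 4, so 1250 days after a Saturday is Saturday + 4 = Wednesday.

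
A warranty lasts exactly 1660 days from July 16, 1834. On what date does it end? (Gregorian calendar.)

January 31, 1839

+365 (one year) → Jul 16, 1835 (1295 left).
+366 (one year; includes Feb 29, 1836) → Jul 16, 1836 (929 left).
+365 (one year) → Jul 16, 1837 (564 left).
+365 (one year) → Jul 16, 1838 (199 left).
Jul has 31 days: +16 → Aug 1, 1838 (183 left).
Aug has 31 days: +31 → Sep 1, 1838 (152 left).
Sep has 30 days: +30 → Oct 1, 1838 (122 left).
Oct has 31 days: +31 → Nov 1, 1838 (91 left).
Nov has 30 days: +30 → Dec 1, 1838 (61 left).
Dec has 31 days: +31 → Jan 1, 1839 (30 left).
+30 → Jan 31, 1839.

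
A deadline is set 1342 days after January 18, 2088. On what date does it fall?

September 21, 2091

+366 (one year; includes Feb 29, 2088) → Jan 18, 2089 (976 left).
+365 (one year) → Jan 18, 2090 (611 left).
+365 (one year) → Jan 18, 2091 (246 left).
Jan has 31 days: +14 → Feb 1, 2091 (232 left).
Feb has 28 days: +28 → Mar 1, 2091 (204 left).
Mar has 31 days: +31 → Apr 1, 2091 (173 left).
Apr has 30 days: +30 → May 1, 2091 (143 left).
May has 31 days: +31 → Jun 1, 2091 (112 left).
Jun has 30 days: +30 → Jul 1, 2091 (82 left).
Jul has 31 days: +31 → Aug 1, 2091 (51 left).
Aug has 31 days: +31 → Sep 1, 2091 (20 left).
+20 → Sep 21, 2091.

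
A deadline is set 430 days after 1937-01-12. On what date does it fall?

+365 (one year) → Jan 12, 1938 (65 left).
Jan has 31 days: +20 → Feb 1, 1938 (45 left).
Feb has 28 days: +28 → Mar 1, 1938 (17 left).
+17 → Mar 18, 1938.

March 18, 1938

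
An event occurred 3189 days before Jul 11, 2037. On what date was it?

October 17, 2028

−365 (one year) → Jul 11, 2036 (2824 left).
−366 (one year; includes Feb 29, 2036) → Jul 11, 2035 (2458 left).
−365 (one year) → Jul 11, 2034 (2093 left).
−365 (one year) → Jul 11, 2033 (1728 left).
−365 (one year) → Jul 11, 2032 (1363 left).
−366 (one year; includes Feb 29, 2032) → Jul 11, 2031 (997 left).
−365 (one year) → Jul 11, 2030 (632 left).
−365 (one year) → Jul 11, 2029 (267 left).
−11 → Jun 30, 2029 (end of Jun, 30 days; 256 left).
−30 → May 31, 2029 (end of May, 31 days; 226 left).
−31 → Apr 30, 2029 (end of Apr, 30 days; 195 left).
−30 → Mar 31, 2029 (end of Mar, 31 days; 165 left).
−31 → Feb 28, 2029 (end of Feb, 28 days; 134 left).
−28 → Jan 31, 2029 (end of Jan, 31 days; 106 left).
−31 → Dec 31, 2028 (end of Dec, 31 days; 75 left).
−31 → Nov 30, 2028 (end of Nov, 30 days; 44 left).
−30 → Oct 31, 2028 (end of Oct, 31 days; 14 left).
−14 → Oct 17, 2028.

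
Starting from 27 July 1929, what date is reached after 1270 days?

January 17, 1933

+365 (one year) → Jul 27, 1930 (905 left).
+365 (one year) → Jul 27, 1931 (540 left).
+366 (one year; includes Feb 29, 1932) → Jul 27, 1932 (174 left).
Jul has 31 days: +5 → Aug 1, 1932 (169 left).
Aug has 31 days: +31 → Sep 1, 1932 (138 left).
Sep has 30 days: +30 → Oct 1, 1932 (108 left).
Oct has 31 days: +31 → Nov 1, 1932 (77 left).
Nov has 30 days: +30 → Dec 1, 1932 (47 left).
Dec has 31 days: +31 → Jan 1, 1933 (16 left).
+16 → Jan 17, 1933.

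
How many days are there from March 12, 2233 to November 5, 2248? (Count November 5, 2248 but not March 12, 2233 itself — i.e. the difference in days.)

5717

Mar 12, 2233 → Mar 12, 2234: 365 days.
Mar 12, 2234 → Mar 12, 2235: 365 days.
Mar 12, 2235 → Mar 12, 2236: 366 days (Feb 29, 2236 is in that span).
Mar 12, 2236 → Mar 12, 2237: 365 days.
Mar 12, 2237 → Mar 12, 2238: 365 days.
Mar 12, 2238 → Mar 12, 2239: 365 days.
Mar 12, 2239 → Mar 12, 2240: 366 days (Feb 29, 2240 is in that span).
Mar 12, 2240 → Mar 12, 2241: 365 days.
Mar 12, 2241 → Mar 12, 2242: 365 days.
Mar 12, 2242 → Mar 12, 2243: 365 days.
Mar 12, 2243 → Mar 12, 2244: 366 days (Feb 29, 2244 is in that span).
Mar 12, 2244 → Mar 12, 2245: 365 days.
Mar 12, 2245 → Mar 12, 2246: 365 days.
Mar 12, 2246 → Mar 12, 2247: 365 days.
Mar 12, 2247 → Mar 12, 2248: 366 days (Feb 29, 2248 is in that span).
Mar 12, 2248 → Apr 12, 2248: 31 days (March has 31).
Apr 12, 2248 → May 12, 2248: 30 days (April has 30).
May 12, 2248 → Jun 12, 2248: 31 days (May has 31).
Jun 12, 2248 → Jul 12, 2248: 30 days (June has 30).
Jul 12, 2248 → Aug 12, 2248: 31 days (July has 31).
Aug 12, 2248 → Sep 12, 2248: 31 days (August has 31).
Sep 12, 2248 → Oct 12, 2248: 30 days (September has 30).
Oct 12, 2248 → Nov 5, 2248: 24 days.
Total: 5717 days.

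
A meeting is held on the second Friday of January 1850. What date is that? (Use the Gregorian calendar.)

January 11, 1850

January 1, 1850 is a Tuesday.
The first Friday is therefore January 4 (3 days later).
The second Friday is 4 + 1×7 = January 11.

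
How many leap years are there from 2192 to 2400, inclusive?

Multiples of 4 in [2192,2400]: 53.
Of those, multiples of 100: 3 (not leap unless ÷400).
Multiples of 400: 1.
Leap years = 53 − 3 + 1 = 51.

51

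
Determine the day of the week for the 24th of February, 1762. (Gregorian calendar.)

Doomsday rule: the anchor day for the 1700s is Sunday. For year 62: 62÷12 = 5 r 2, and 2÷4 = 0, so 5+2+0 = 7.
Sunday + 7 ≡ Sunday — that's 1762's doomsday.
In February the doomsday date is Feb 28 (1762 is not a leap year).
Feb 24 is 4 days before Feb 28; 4 mod 7 = 4, so Sunday − 4 = Wednesday.

Wednesday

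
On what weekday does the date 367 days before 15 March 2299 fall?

Mar 15, 2299 is a Wednesday.
367 mod 7 = 3, so 367 days before a Wednesday is Wednesday − 3 = Sunday.

Sunday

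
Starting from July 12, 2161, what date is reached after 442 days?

+365 (one year) → Jul 12, 2162 (77 left).
Jul has 31 days: +20 → Aug 1, 2162 (57 left).
Aug has 31 days: +31 → Sep 1, 2162 (26 left).
+26 → Sep 27, 2162.

September 27, 2162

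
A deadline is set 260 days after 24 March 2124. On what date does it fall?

Mar has 31 days: +8 → Apr 1, 2124 (252 left).
Apr has 30 days: +30 → May 1, 2124 (222 left).
May has 31 days: +31 → Jun 1, 2124 (191 left).
Jun has 30 days: +30 → Jul 1, 2124 (161 left).
Jul has 31 days: +31 → Aug 1, 2124 (130 left).
Aug has 31 days: +31 → Sep 1, 2124 (99 left).
Sep has 30 days: +30 → Oct 1, 2124 (69 left).
Oct has 31 days: +31 → Nov 1, 2124 (38 left).
Nov has 30 days: +30 → Dec 1, 2124 (8 left).
+8 → Dec 9, 2124.

December 9, 2124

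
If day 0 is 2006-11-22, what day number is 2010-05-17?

Nov 22, 2006 → Nov 22, 2007: 365 days.
Nov 22, 2007 → Nov 22, 2008: 366 days (Feb 29, 2008 is in that span).
Nov 22, 2008 → Nov 22, 2009: 365 days.
Nov 22, 2009 → Dec 22, 2009: 30 days (November has 30).
Dec 22, 2009 → Jan 22, 2010: 31 days (December has 31).
Jan 22, 2010 → Feb 22, 2010: 31 days (January has 31).
Feb 22, 2010 → Mar 22, 2010: 28 days (February has 28).
Mar 22, 2010 → Apr 22, 2010: 31 days (March has 31).
Apr 22, 2010 → May 17, 2010: 25 days.
Total: 1272 days.

1272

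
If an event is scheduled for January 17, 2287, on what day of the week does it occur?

Monday

Doomsday rule: the anchor day for the 2200s is Friday. For year 87: 87÷12 = 7 r 3, and 3÷4 = 0, so 7+3+0 = 10.
Friday + 10 ≡ Monday — that's 2287's doomsday.
In January the doomsday date is Jan 3 (2287 is not a leap year).
Jan 17 is 14 days after Jan 3; 14 mod 7 = 0, so Monday + 0 = Monday.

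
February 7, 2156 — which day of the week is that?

Saturday

Doomsday rule: the anchor day for the 2100s is Sunday. For year 56: 56÷12 = 4 r 8, and 8÷4 = 2, so 4+8+2 = 14.
Sunday + 14 ≡ Sunday — that's 2156's doomsday.
In February the doomsday date is Feb 29 (2156 is a leap year (divisible by 4)).
Feb 7 is 22 days before Feb 29; 22 mod 7 = 1, so Sunday − 1 = Saturday.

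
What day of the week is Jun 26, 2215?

Doomsday rule: the anchor day for the 2200s is Friday. For year 15: 15÷12 = 1 r 3, and 3÷4 = 0, so 1+3+0 = 4.
Friday + 4 ≡ Tuesday — that's 2215's doomsday.
In June the doomsday date is Jun 6.
Jun 26 is 20 days after Jun 6; 20 mod 7 = 6, so Tuesday + 6 = Monday.

Monday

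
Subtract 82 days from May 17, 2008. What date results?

−17 → Apr 30, 2008 (end of Apr, 30 days; 65 left).
−30 → Mar 31, 2008 (end of Mar, 31 days; 35 left).
−31 → Feb 29, 2008 (end of Feb, 29 days; 4 left).
−4 → Feb 25, 2008.

February 25, 2008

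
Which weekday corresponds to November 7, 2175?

Doomsday rule: the anchor day for the 2100s is Sunday. For year 75: 75÷12 = 6 r 3, and 3÷4 = 0, so 6+3+0 = 9.
Sunday + 9 ≡ Tuesday — that's 2175's doomsday.
In November the doomsday date is Nov 7.
Nov 7 is the doomsday itself: Tuesday.

Tuesday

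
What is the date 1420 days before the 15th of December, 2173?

January 25, 2170

−365 (one year) → Dec 15, 2172 (1055 left).
−366 (one year; includes Feb 29, 2172) → Dec 15, 2171 (689 left).
−365 (one year) → Dec 15, 2170 (324 left).
−15 → Nov 30, 2170 (end of Nov, 30 days; 309 left).
−30 → Oct 31, 2170 (end of Oct, 31 days; 279 left).
−31 → Sep 30, 2170 (end of Sep, 30 days; 248 left).
−30 → Aug 31, 2170 (end of Aug, 31 days; 218 left).
−31 → Jul 31, 2170 (end of Jul, 31 days; 187 left).
−31 → Jun 30, 2170 (end of Jun, 30 days; 156 left).
−30 → May 31, 2170 (end of May, 31 days; 126 left).
−31 → Apr 30, 2170 (end of Apr, 30 days; 95 left).
−30 → Mar 31, 2170 (end of Mar, 31 days; 65 left).
−31 → Feb 28, 2170 (end of Feb, 28 days; 34 left).
−28 → Jan 31, 2170 (end of Jan, 31 days; 6 left).
−6 → Jan 25, 2170.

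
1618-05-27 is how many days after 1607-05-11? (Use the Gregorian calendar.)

4034

May 11, 1607 → May 11, 1608: 366 days (Feb 29, 1608 is in that span).
May 11, 1608 → May 11, 1609: 365 days.
May 11, 1609 → May 11, 1610: 365 days.
May 11, 1610 → May 11, 1611: 365 days.
May 11, 1611 → May 11, 1612: 366 days (Feb 29, 1612 is in that span).
May 11, 1612 → May 11, 1613: 365 days.
May 11, 1613 → May 11, 1614: 365 days.
May 11, 1614 → May 11, 1615: 365 days.
May 11, 1615 → May 11, 1616: 366 days (Feb 29, 1616 is in that span).
May 11, 1616 → May 11, 1617: 365 days.
May 11, 1617 → Jun 11, 1617: 31 days (May has 31).
Jun 11, 1617 → Jul 11, 1617: 30 days (June has 30).
Jul 11, 1617 → Aug 11, 1617: 31 days (July has 31).
Aug 11, 1617 → Sep 11, 1617: 31 days (August has 31).
Sep 11, 1617 → Oct 11, 1617: 30 days (September has 30).
Oct 11, 1617 → Nov 11, 1617: 31 days (October has 31).
Nov 11, 1617 → Dec 11, 1617: 30 days (November has 30).
Dec 11, 1617 → Jan 11, 1618: 31 days (December has 31).
Jan 11, 1618 → Feb 11, 1618: 31 days (January has 31).
Feb 11, 1618 → Mar 11, 1618: 28 days (February has 28).
Mar 11, 1618 → Apr 11, 1618: 31 days (March has 31).
Apr 11, 1618 → May 11, 1618: 30 days (April has 30).
May 11, 1618 → May 27, 1618: 16 days.
Total: 4034 days.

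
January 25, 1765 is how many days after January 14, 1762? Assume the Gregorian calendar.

Jan 14, 1762 → Jan 14, 1763: 365 days.
Jan 14, 1763 → Jan 14, 1764: 365 days.
Jan 14, 1764 → Feb 14, 1764: 31 days (January has 31).
Feb 14, 1764 → Mar 14, 1764: 29 days (February has 29).
Mar 14, 1764 → Apr 14, 1764: 31 days (March has 31).
Apr 14, 1764 → May 14, 1764: 30 days (April has 30).
May 14, 1764 → Jun 14, 1764: 31 days (May has 31).
Jun 14, 1764 → Jul 14, 1764: 30 days (June has 30).
Jul 14, 1764 → Aug 14, 1764: 31 days (July has 31).
Aug 14, 1764 → Sep 14, 1764: 31 days (August has 31).
Sep 14, 1764 → Oct 14, 1764: 30 days (September has 30).
Oct 14, 1764 → Nov 14, 1764: 31 days (October has 31).
Nov 14, 1764 → Dec 14, 1764: 30 days (November has 30).
Dec 14, 1764 → Jan 14, 1765: 31 days (December has 31).
Jan 14, 1765 → Jan 25, 1765: 11 days.
Total: 1107 days.

1107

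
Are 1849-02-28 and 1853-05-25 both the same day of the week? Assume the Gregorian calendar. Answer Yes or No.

Yes

From Feb 28, 1849 to May 25, 1853 is 1547 days.
1547 mod 7 = 0, so they are the same weekday.
(Feb 28, 1849 is a Wednesday; May 25, 1853 is a Wednesday.)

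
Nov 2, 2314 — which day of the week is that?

Monday

Doomsday rule: the anchor day for the 2300s is Wednesday. For year 14: 14÷12 = 1 r 2, and 2÷4 = 0, so 1+2+0 = 3.
Wednesday + 3 ≡ Saturday — that's 2314's doomsday.
In November the doomsday date is Nov 7.
Nov 2 is 5 days before Nov 7; 5 mod 7 = 5, so Saturday − 5 = Monday.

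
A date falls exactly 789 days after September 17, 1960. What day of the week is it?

First find the weekday of Sep 17, 1960. Doomsday rule: the anchor day for the 1900s is Wednesday. For year 60: 60÷12 = 5 r 0, and 0÷4 = 0, so 5+0+0 = 5.
Wednesday + 5 ≡ Monday — that's 1960's doomsday.
In September the doomsday date is Sep 5.
Sep 17 is 12 days after Sep 5; 12 mod 7 = 5, so Monday + 5 = Saturday.
789 mod 7 = 5, so 789 days after a Saturday is Saturday + 5 = Thursday.

Thursday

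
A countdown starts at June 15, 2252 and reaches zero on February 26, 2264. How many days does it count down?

4273

Jun 15, 2252 → Jun 15, 2253: 365 days.
Jun 15, 2253 → Jun 15, 2254: 365 days.
Jun 15, 2254 → Jun 15, 2255: 365 days.
Jun 15, 2255 → Jun 15, 2256: 366 days (Feb 29, 2256 is in that span).
Jun 15, 2256 → Jun 15, 2257: 365 days.
Jun 15, 2257 → Jun 15, 2258: 365 days.
Jun 15, 2258 → Jun 15, 2259: 365 days.
Jun 15, 2259 → Jun 15, 2260: 366 days (Feb 29, 2260 is in that span).
Jun 15, 2260 → Jun 15, 2261: 365 days.
Jun 15, 2261 → Jun 15, 2262: 365 days.
Jun 15, 2262 → Jun 15, 2263: 365 days.
Jun 15, 2263 → Jul 15, 2263: 30 days (June has 30).
Jul 15, 2263 → Aug 15, 2263: 31 days (July has 31).
Aug 15, 2263 → Sep 15, 2263: 31 days (August has 31).
Sep 15, 2263 → Oct 15, 2263: 30 days (September has 30).
Oct 15, 2263 → Nov 15, 2263: 31 days (October has 31).
Nov 15, 2263 → Dec 15, 2263: 30 days (November has 30).
Dec 15, 2263 → Jan 15, 2264: 31 days (December has 31).
Jan 15, 2264 → Feb 15, 2264: 31 days (January has 31).
Feb 15, 2264 → Feb 26, 2264: 11 days.
Total: 4273 days.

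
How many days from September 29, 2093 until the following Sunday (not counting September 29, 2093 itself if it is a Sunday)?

Sep 29, 2093 is a Tuesday.
From Tuesday to the next Sunday is 5 days.

5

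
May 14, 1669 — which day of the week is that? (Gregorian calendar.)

Doomsday rule: the anchor day for the 1600s is Tuesday. For year 69: 69÷12 = 5 r 9, and 9÷4 = 2, so 5+9+2 = 16.
Tuesday + 16 ≡ Thursday — that's 1669's doomsday.
In May the doomsday date is May 9.
May 14 is 5 days after May 9; 5 mod 7 = 5, so Thursday + 5 = Tuesday.

Tuesday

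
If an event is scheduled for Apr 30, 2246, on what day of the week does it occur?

Doomsday rule: the anchor day for the 2200s is Friday. For year 46: 46÷12 = 3 r 10, and 10÷4 = 2, so 3+10+2 = 15.
Friday + 15 ≡ Saturday — that's 2246's doomsday.
In April the doomsday date is Apr 4.
Apr 30 is 26 days after Apr 4; 26 mod 7 = 5, so Saturday + 5 = Thursday.

Thursday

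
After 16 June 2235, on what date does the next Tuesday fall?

Jun 16, 2235 is a Tuesday.
From Tuesday to the next Tuesday is 7 days.
Jun 16, 2235 + 7 = Jun 23, 2235.

June 23, 2235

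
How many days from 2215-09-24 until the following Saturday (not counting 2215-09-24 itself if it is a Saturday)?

6

Sep 24, 2215 is a Sunday.
From Sunday to the next Saturday is 6 days.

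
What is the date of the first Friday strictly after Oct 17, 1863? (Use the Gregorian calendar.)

Oct 17, 1863 is a Saturday.
From Saturday to the next Friday is 6 days.
Oct 17, 1863 + 6 = Oct 23, 1863.

October 23, 1863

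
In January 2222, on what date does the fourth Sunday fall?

January 1, 2222 is a Tuesday.
The first Sunday is therefore January 6 (5 days later).
The fourth Sunday is 6 + 3×7 = January 27.

January 27, 2222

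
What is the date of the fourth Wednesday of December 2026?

December 1, 2026 is a Tuesday.
The first Wednesday is therefore December 2 (1 days later).
The fourth Wednesday is 2 + 3×7 = December 23.

December 23, 2026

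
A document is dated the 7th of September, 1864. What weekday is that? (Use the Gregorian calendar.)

Wednesday

Doomsday rule: the anchor day for the 1800s is Friday. For year 64: 64÷12 = 5 r 4, and 4÷4 = 1, so 5+4+1 = 10.
Friday + 10 ≡ Monday — that's 1864's doomsday.
In September the doomsday date is Sep 5.
Sep 7 is 2 days after Sep 5; 2 mod 7 = 2, so Monday + 2 = Wednesday.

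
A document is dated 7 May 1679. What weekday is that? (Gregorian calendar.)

Sunday

Doomsday rule: the anchor day for the 1600s is Tuesday. For year 79: 79÷12 = 6 r 7, and 7÷4 = 1, so 6+7+1 = 14.
Tuesday + 14 ≡ Tuesday — that's 1679's doomsday.
In May the doomsday date is May 9.
May 7 is 2 days before May 9; 2 mod 7 = 2, so Tuesday − 2 = Sunday.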